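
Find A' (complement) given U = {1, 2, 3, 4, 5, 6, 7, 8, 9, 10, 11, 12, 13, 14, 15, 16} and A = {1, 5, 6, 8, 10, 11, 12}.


Aᶜ = U \ A = elements in U but not in A
U = {1, 2, 3, 4, 5, 6, 7, 8, 9, 10, 11, 12, 13, 14, 15, 16}
A = {1, 5, 6, 8, 10, 11, 12}
Aᶜ = {2, 3, 4, 7, 9, 13, 14, 15, 16}

Aᶜ = {2, 3, 4, 7, 9, 13, 14, 15, 16}


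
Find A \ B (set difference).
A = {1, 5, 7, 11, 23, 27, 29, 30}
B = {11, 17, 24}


A \ B = elements in A but not in B
A = {1, 5, 7, 11, 23, 27, 29, 30}
B = {11, 17, 24}
Remove from A any elements in B
A \ B = {1, 5, 7, 23, 27, 29, 30}

A \ B = {1, 5, 7, 23, 27, 29, 30}


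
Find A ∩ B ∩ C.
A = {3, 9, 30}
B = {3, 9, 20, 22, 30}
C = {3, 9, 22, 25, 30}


A ∩ B = {3, 9, 30}
(A ∩ B) ∩ C = {3, 9, 30}

A ∩ B ∩ C = {3, 9, 30}


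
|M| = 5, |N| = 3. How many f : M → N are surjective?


n = |M| = 5, k = |N| = 3. Surjections via inclusion-exclusion:
S(n,k) = Σ(-1)^i × C(k,i) × (k-i)^n, i=0 to k
i=0: (-1)^0×C(3,0)×3^5 = 243
i=1: (-1)^1×C(3,1)×2^5 = -96
i=2: (-1)^2×C(3,2)×1^5 = 3
i=3: (-1)^3×C(3,3)×0^5 = 0
Total = 150

Number of surjections = 150


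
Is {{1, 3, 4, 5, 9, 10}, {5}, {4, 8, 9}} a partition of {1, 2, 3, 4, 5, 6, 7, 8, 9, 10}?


A partition requires: (1) non-empty parts, (2) pairwise disjoint, (3) union = U
Parts: {1, 3, 4, 5, 9, 10}, {5}, {4, 8, 9}
Union of parts: {1, 3, 4, 5, 8, 9, 10}
U = {1, 2, 3, 4, 5, 6, 7, 8, 9, 10}
All non-empty? True
Pairwise disjoint? False
Covers U? False

No, not a valid partition


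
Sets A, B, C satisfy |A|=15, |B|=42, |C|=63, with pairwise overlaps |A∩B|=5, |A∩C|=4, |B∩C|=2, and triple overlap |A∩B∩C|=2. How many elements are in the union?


|A∪B∪C| = |A|+|B|+|C| - |A∩B|-|A∩C|-|B∩C| + |A∩B∩C|
= 15+42+63 - 5-4-2 + 2
= 120 - 11 + 2
= 111

|A ∪ B ∪ C| = 111


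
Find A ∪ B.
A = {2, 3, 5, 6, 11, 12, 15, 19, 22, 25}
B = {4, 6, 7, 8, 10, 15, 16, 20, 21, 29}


A ∪ B = all elements in A or B (or both)
A = {2, 3, 5, 6, 11, 12, 15, 19, 22, 25}
B = {4, 6, 7, 8, 10, 15, 16, 20, 21, 29}
A ∪ B = {2, 3, 4, 5, 6, 7, 8, 10, 11, 12, 15, 16, 19, 20, 21, 22, 25, 29}

A ∪ B = {2, 3, 4, 5, 6, 7, 8, 10, 11, 12, 15, 16, 19, 20, 21, 22, 25, 29}


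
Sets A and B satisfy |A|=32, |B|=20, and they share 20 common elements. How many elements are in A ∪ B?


|A ∪ B| = |A| + |B| - |A ∩ B|
= 32 + 20 - 20
= 32

|A ∪ B| = 32


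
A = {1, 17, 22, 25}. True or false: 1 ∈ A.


A = {1, 17, 22, 25}
Checking if 1 is in A
1 is in A → True

1 ∈ A


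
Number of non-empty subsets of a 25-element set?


Total subsets = 2^n = 2^25 = 33554432
Non-empty subsets exclude the empty set: 2^n - 1
= 33554432 - 1
= 33554431

Number of non-empty subsets = 33554431


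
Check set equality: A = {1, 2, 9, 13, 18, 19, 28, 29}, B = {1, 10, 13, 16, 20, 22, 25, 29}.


Two sets are equal iff they have exactly the same elements.
A = {1, 2, 9, 13, 18, 19, 28, 29}
B = {1, 10, 13, 16, 20, 22, 25, 29}
Differences: {2, 9, 10, 16, 18, 19, 20, 22, 25, 28}
A ≠ B

No, A ≠ B


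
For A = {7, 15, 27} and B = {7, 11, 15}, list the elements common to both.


A ∩ B = elements in both A and B
A = {7, 15, 27}
B = {7, 11, 15}
A ∩ B = {7, 15}

A ∩ B = {7, 15}


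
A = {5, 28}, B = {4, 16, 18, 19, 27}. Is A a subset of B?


A ⊆ B means every element of A is in B.
Elements in A not in B: {5, 28}
So A ⊄ B.

No, A ⊄ B


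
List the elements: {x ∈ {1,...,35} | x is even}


Checking each candidate:
Condition: even numbers in {1,...,35}
Result = {2, 4, 6, 8, 10, 12, 14, 16, 18, 20, 22, 24, 26, 28, 30, 32, 34}

{2, 4, 6, 8, 10, 12, 14, 16, 18, 20, 22, 24, 26, 28, 30, 32, 34}


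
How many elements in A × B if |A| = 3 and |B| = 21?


|A × B| = |A| × |B|
= 3 × 21
= 63

|A × B| = 63


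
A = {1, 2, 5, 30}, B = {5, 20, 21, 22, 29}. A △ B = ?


A △ B = (A \ B) ∪ (B \ A) = elements in exactly one of A or B
A \ B = {1, 2, 30}
B \ A = {20, 21, 22, 29}
A △ B = {1, 2, 20, 21, 22, 29, 30}

A △ B = {1, 2, 20, 21, 22, 29, 30}


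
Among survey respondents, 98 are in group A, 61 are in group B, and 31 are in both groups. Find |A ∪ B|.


|A ∪ B| = |A| + |B| - |A ∩ B|
= 98 + 61 - 31
= 128

|A ∪ B| = 128


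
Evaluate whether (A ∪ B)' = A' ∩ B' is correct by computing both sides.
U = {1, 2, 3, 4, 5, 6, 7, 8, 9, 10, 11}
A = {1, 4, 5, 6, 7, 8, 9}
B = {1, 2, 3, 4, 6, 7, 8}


LHS: A ∪ B = {1, 2, 3, 4, 5, 6, 7, 8, 9}
(A ∪ B)' = U \ (A ∪ B) = {10, 11}
A' = {2, 3, 10, 11}, B' = {5, 9, 10, 11}
Claimed RHS: A' ∩ B' = {10, 11}
Identity is VALID: LHS = RHS = {10, 11} ✓

Identity is valid. (A ∪ B)' = A' ∩ B' = {10, 11}


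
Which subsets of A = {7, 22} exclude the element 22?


A subset of A that omits 22 is a subset of A \ {22}, so there are 2^(n-1) = 2^1 = 2 of them.
Subsets excluding 22: ∅, {7}

Subsets excluding 22 (2 total): ∅, {7}


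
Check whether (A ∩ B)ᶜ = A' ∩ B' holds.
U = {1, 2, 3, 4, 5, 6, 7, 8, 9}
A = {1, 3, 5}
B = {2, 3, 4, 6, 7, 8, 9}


LHS: A ∩ B = {3}
(A ∩ B)' = U \ (A ∩ B) = {1, 2, 4, 5, 6, 7, 8, 9}
A' = {2, 4, 6, 7, 8, 9}, B' = {1, 5}
Claimed RHS: A' ∩ B' = ∅
Identity is INVALID: LHS = {1, 2, 4, 5, 6, 7, 8, 9} but the RHS claimed here equals ∅. The correct form is (A ∩ B)' = A' ∪ B'.

Identity is invalid: (A ∩ B)' = {1, 2, 4, 5, 6, 7, 8, 9} but A' ∩ B' = ∅. The correct De Morgan law is (A ∩ B)' = A' ∪ B'.


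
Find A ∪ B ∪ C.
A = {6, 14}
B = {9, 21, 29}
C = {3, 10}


A ∪ B = {6, 9, 14, 21, 29}
(A ∪ B) ∪ C = {3, 6, 9, 10, 14, 21, 29}

A ∪ B ∪ C = {3, 6, 9, 10, 14, 21, 29}


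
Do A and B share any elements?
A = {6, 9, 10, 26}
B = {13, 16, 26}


Disjoint means A ∩ B = ∅.
A ∩ B = {26}
A ∩ B ≠ ∅, so A and B are NOT disjoint.

Yes — A and B share the element(s) of A ∩ B = {26}, so they are not disjoint


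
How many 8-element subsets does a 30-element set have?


C(n,k) = n! / (k!(n-k)!)
C(30,8) = 30! / (8!22!)
= 5852925

C(30,8) = 5852925


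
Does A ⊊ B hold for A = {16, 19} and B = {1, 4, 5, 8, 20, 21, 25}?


A ⊂ B requires: A ⊆ B AND A ≠ B.
A ⊆ B? No
A ⊄ B, so A is not a proper subset.

No, A is not a proper subset of B


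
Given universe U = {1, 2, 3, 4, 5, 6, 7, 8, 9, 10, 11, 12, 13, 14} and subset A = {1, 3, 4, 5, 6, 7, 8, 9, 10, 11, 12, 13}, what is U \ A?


Aᶜ = U \ A = elements in U but not in A
U = {1, 2, 3, 4, 5, 6, 7, 8, 9, 10, 11, 12, 13, 14}
A = {1, 3, 4, 5, 6, 7, 8, 9, 10, 11, 12, 13}
Aᶜ = {2, 14}

Aᶜ = {2, 14}


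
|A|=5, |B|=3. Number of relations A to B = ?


A relation from A to B is any subset of A × B.
|A × B| = 5 × 3 = 15
# relations = 2^|A × B| = 2^15 = 32768

Number of relations = 32768


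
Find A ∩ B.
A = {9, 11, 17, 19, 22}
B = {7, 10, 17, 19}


A ∩ B = elements in both A and B
A = {9, 11, 17, 19, 22}
B = {7, 10, 17, 19}
A ∩ B = {17, 19}

A ∩ B = {17, 19}


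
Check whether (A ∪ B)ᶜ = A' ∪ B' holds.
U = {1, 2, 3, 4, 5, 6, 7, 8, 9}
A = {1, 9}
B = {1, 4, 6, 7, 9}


LHS: A ∪ B = {1, 4, 6, 7, 9}
(A ∪ B)' = U \ (A ∪ B) = {2, 3, 5, 8}
A' = {2, 3, 4, 5, 6, 7, 8}, B' = {2, 3, 5, 8}
Claimed RHS: A' ∪ B' = {2, 3, 4, 5, 6, 7, 8}
Identity is INVALID: LHS = {2, 3, 5, 8} but the RHS claimed here equals {2, 3, 4, 5, 6, 7, 8}. The correct form is (A ∪ B)' = A' ∩ B'.

Identity is invalid: (A ∪ B)' = {2, 3, 5, 8} but A' ∪ B' = {2, 3, 4, 5, 6, 7, 8}. The correct De Morgan law is (A ∪ B)' = A' ∩ B'.


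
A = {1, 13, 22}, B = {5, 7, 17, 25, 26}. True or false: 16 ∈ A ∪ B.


A = {1, 13, 22}, B = {5, 7, 17, 25, 26}
A ∪ B = all elements in A or B
A ∪ B = {1, 5, 7, 13, 17, 22, 25, 26}
Checking if 16 ∈ A ∪ B
16 is not in A ∪ B → False

16 ∉ A ∪ B


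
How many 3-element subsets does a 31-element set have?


C(n,k) = n! / (k!(n-k)!)
C(31,3) = 31! / (3!28!)
= 4495

C(31,3) = 4495


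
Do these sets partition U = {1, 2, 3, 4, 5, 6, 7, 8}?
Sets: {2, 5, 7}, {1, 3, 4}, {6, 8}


A partition requires: (1) non-empty parts, (2) pairwise disjoint, (3) union = U
Parts: {2, 5, 7}, {1, 3, 4}, {6, 8}
Union of parts: {1, 2, 3, 4, 5, 6, 7, 8}
U = {1, 2, 3, 4, 5, 6, 7, 8}
All non-empty? True
Pairwise disjoint? True
Covers U? True

Yes, valid partition


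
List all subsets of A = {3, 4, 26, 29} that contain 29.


A subset of A contains 29 iff the remaining 3 elements form any subset of A \ {29}.
Count: 2^(n-1) = 2^3 = 8
Subsets containing 29: {29}, {3, 29}, {4, 29}, {26, 29}, {3, 4, 29}, {3, 26, 29}, {4, 26, 29}, {3, 4, 26, 29}

Subsets containing 29 (8 total): {29}, {3, 29}, {4, 29}, {26, 29}, {3, 4, 29}, {3, 26, 29}, {4, 26, 29}, {3, 4, 26, 29}


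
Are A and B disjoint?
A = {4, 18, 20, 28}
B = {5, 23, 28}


Disjoint means A ∩ B = ∅.
A ∩ B = {28}
A ∩ B ≠ ∅, so A and B are NOT disjoint.

No, A and B are not disjoint (A ∩ B = {28})


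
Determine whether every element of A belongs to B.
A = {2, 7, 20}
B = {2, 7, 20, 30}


A ⊆ B means every element of A is in B.
All elements of A are in B.
So A ⊆ B.

Yes, A ⊆ B


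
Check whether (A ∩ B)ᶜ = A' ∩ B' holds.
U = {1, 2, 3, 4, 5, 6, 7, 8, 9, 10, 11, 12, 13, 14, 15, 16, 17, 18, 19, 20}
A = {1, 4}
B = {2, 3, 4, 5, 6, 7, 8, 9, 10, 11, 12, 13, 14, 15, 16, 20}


LHS: A ∩ B = {4}
(A ∩ B)' = U \ (A ∩ B) = {1, 2, 3, 5, 6, 7, 8, 9, 10, 11, 12, 13, 14, 15, 16, 17, 18, 19, 20}
A' = {2, 3, 5, 6, 7, 8, 9, 10, 11, 12, 13, 14, 15, 16, 17, 18, 19, 20}, B' = {1, 17, 18, 19}
Claimed RHS: A' ∩ B' = {17, 18, 19}
Identity is INVALID: LHS = {1, 2, 3, 5, 6, 7, 8, 9, 10, 11, 12, 13, 14, 15, 16, 17, 18, 19, 20} but the RHS claimed here equals {17, 18, 19}. The correct form is (A ∩ B)' = A' ∪ B'.

Identity is invalid: (A ∩ B)' = {1, 2, 3, 5, 6, 7, 8, 9, 10, 11, 12, 13, 14, 15, 16, 17, 18, 19, 20} but A' ∩ B' = {17, 18, 19}. The correct De Morgan law is (A ∩ B)' = A' ∪ B'.


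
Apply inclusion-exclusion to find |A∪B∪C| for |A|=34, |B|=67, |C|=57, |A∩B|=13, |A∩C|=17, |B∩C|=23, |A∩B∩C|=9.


|A∪B∪C| = |A|+|B|+|C| - |A∩B|-|A∩C|-|B∩C| + |A∩B∩C|
= 34+67+57 - 13-17-23 + 9
= 158 - 53 + 9
= 114

|A ∪ B ∪ C| = 114


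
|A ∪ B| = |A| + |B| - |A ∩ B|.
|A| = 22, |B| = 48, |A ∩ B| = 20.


|A ∪ B| = |A| + |B| - |A ∩ B|
= 22 + 48 - 20
= 50

|A ∪ B| = 50


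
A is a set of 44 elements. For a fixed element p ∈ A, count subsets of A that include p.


Subsets of A containing p correspond to subsets of A \ {p}, which has 43 elements.
Count = 2^(n-1) = 2^43
= 8796093022208

Number of subsets containing p = 8796093022208


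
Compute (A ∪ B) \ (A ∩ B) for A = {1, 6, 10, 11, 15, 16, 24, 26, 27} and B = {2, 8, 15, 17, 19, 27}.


A △ B = (A \ B) ∪ (B \ A) = elements in exactly one of A or B
A \ B = {1, 6, 10, 11, 16, 24, 26}
B \ A = {2, 8, 17, 19}
A △ B = {1, 2, 6, 8, 10, 11, 16, 17, 19, 24, 26}

A △ B = {1, 2, 6, 8, 10, 11, 16, 17, 19, 24, 26}


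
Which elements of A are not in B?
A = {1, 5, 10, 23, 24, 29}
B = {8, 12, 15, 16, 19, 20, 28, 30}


A \ B = elements in A but not in B
A = {1, 5, 10, 23, 24, 29}
B = {8, 12, 15, 16, 19, 20, 28, 30}
Remove from A any elements in B
A \ B = {1, 5, 10, 23, 24, 29}

A \ B = {1, 5, 10, 23, 24, 29}


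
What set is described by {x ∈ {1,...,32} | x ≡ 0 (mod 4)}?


Checking each candidate:
Condition: x in {1,...,32} with x ≡ 0 (mod 4)
Result = {4, 8, 12, 16, 20, 24, 28, 32}

{4, 8, 12, 16, 20, 24, 28, 32}


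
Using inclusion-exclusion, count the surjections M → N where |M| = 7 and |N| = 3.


n = |M| = 7, k = |N| = 3. Surjections via inclusion-exclusion:
S(n,k) = Σ(-1)^i × C(k,i) × (k-i)^n, i=0 to k
i=0: (-1)^0×C(3,0)×3^7 = 2187
i=1: (-1)^1×C(3,1)×2^7 = -384
i=2: (-1)^2×C(3,2)×1^7 = 3
i=3: (-1)^3×C(3,3)×0^7 = 0
Total = 1806

Number of surjections = 1806


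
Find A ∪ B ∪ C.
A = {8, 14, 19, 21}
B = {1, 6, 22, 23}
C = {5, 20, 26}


A ∪ B = {1, 6, 8, 14, 19, 21, 22, 23}
(A ∪ B) ∪ C = {1, 5, 6, 8, 14, 19, 20, 21, 22, 23, 26}

A ∪ B ∪ C = {1, 5, 6, 8, 14, 19, 20, 21, 22, 23, 26}


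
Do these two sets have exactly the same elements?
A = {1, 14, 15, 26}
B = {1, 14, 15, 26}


Two sets are equal iff they have exactly the same elements.
A = {1, 14, 15, 26}
B = {1, 14, 15, 26}
Same elements → A = B

Yes, A = B


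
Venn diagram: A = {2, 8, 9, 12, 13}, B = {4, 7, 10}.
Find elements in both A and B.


A = {2, 8, 9, 12, 13}
B = {4, 7, 10}
Region: in both A and B
Elements: ∅

Elements in both A and B: ∅


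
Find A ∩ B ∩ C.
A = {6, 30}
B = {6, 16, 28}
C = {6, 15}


A ∩ B = {6}
(A ∩ B) ∩ C = {6}

A ∩ B ∩ C = {6}


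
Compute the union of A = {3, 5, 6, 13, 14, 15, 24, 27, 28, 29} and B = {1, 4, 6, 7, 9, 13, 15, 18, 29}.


A ∪ B = all elements in A or B (or both)
A = {3, 5, 6, 13, 14, 15, 24, 27, 28, 29}
B = {1, 4, 6, 7, 9, 13, 15, 18, 29}
A ∪ B = {1, 3, 4, 5, 6, 7, 9, 13, 14, 15, 18, 24, 27, 28, 29}

A ∪ B = {1, 3, 4, 5, 6, 7, 9, 13, 14, 15, 18, 24, 27, 28, 29}


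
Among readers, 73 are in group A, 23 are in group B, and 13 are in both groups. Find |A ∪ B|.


|A ∪ B| = |A| + |B| - |A ∩ B|
= 73 + 23 - 13
= 83

|A ∪ B| = 83


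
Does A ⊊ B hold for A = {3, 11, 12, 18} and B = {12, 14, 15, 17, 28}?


A ⊂ B requires: A ⊆ B AND A ≠ B.
A ⊆ B? No
A ⊄ B, so A is not a proper subset.

No, A is not a proper subset of B


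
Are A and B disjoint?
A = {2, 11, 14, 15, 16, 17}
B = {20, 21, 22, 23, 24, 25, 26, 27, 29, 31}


Disjoint means A ∩ B = ∅.
A ∩ B = ∅
A ∩ B = ∅, so A and B are disjoint.

Yes, A and B are disjoint


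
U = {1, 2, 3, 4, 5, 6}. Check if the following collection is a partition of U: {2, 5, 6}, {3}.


A partition requires: (1) non-empty parts, (2) pairwise disjoint, (3) union = U
Parts: {2, 5, 6}, {3}
Union of parts: {2, 3, 5, 6}
U = {1, 2, 3, 4, 5, 6}
All non-empty? True
Pairwise disjoint? True
Covers U? False

No, not a valid partition


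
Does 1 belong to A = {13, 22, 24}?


A = {13, 22, 24}
Checking if 1 is in A
1 is not in A → False

1 ∉ A


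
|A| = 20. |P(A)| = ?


Number of subsets = 2^n
= 2^20
= 1048576

|P(A)| = 1048576


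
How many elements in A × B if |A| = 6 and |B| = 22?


|A × B| = |A| × |B|
= 6 × 22
= 132

|A × B| = 132


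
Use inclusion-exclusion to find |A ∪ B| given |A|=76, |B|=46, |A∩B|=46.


|A ∪ B| = |A| + |B| - |A ∩ B|
= 76 + 46 - 46
= 76

|A ∪ B| = 76


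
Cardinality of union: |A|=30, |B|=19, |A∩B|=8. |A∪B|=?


|A ∪ B| = |A| + |B| - |A ∩ B|
= 30 + 19 - 8
= 41

|A ∪ B| = 41


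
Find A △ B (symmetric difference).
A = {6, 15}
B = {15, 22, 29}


A △ B = (A \ B) ∪ (B \ A) = elements in exactly one of A or B
A \ B = {6}
B \ A = {22, 29}
A △ B = {6, 22, 29}

A △ B = {6, 22, 29}


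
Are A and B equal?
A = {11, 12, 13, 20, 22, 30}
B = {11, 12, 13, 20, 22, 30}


Two sets are equal iff they have exactly the same elements.
A = {11, 12, 13, 20, 22, 30}
B = {11, 12, 13, 20, 22, 30}
Same elements → A = B

Yes, A = B


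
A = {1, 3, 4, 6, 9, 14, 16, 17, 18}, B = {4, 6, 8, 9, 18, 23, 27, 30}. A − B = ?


A \ B = elements in A but not in B
A = {1, 3, 4, 6, 9, 14, 16, 17, 18}
B = {4, 6, 8, 9, 18, 23, 27, 30}
Remove from A any elements in B
A \ B = {1, 3, 14, 16, 17}

A \ B = {1, 3, 14, 16, 17}


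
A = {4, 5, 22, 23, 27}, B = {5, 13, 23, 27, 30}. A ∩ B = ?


A ∩ B = elements in both A and B
A = {4, 5, 22, 23, 27}
B = {5, 13, 23, 27, 30}
A ∩ B = {5, 23, 27}

A ∩ B = {5, 23, 27}


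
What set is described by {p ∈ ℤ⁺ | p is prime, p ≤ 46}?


Checking each candidate:
Condition: primes ≤ 46
Result = {2, 3, 5, 7, 11, 13, 17, 19, 23, 29, 31, 37, 41, 43}

{2, 3, 5, 7, 11, 13, 17, 19, 23, 29, 31, 37, 41, 43}


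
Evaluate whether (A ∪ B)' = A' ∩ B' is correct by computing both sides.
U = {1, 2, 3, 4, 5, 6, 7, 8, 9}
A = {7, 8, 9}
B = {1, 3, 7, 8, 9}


LHS: A ∪ B = {1, 3, 7, 8, 9}
(A ∪ B)' = U \ (A ∪ B) = {2, 4, 5, 6}
A' = {1, 2, 3, 4, 5, 6}, B' = {2, 4, 5, 6}
Claimed RHS: A' ∩ B' = {2, 4, 5, 6}
Identity is VALID: LHS = RHS = {2, 4, 5, 6} ✓

Identity is valid. (A ∪ B)' = A' ∩ B' = {2, 4, 5, 6}


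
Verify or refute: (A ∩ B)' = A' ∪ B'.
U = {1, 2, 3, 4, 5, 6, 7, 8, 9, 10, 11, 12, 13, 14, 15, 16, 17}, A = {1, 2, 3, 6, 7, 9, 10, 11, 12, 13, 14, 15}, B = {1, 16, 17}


LHS: A ∩ B = {1}
(A ∩ B)' = U \ (A ∩ B) = {2, 3, 4, 5, 6, 7, 8, 9, 10, 11, 12, 13, 14, 15, 16, 17}
A' = {4, 5, 8, 16, 17}, B' = {2, 3, 4, 5, 6, 7, 8, 9, 10, 11, 12, 13, 14, 15}
Claimed RHS: A' ∪ B' = {2, 3, 4, 5, 6, 7, 8, 9, 10, 11, 12, 13, 14, 15, 16, 17}
Identity is VALID: LHS = RHS = {2, 3, 4, 5, 6, 7, 8, 9, 10, 11, 12, 13, 14, 15, 16, 17} ✓

Identity is valid. (A ∩ B)' = A' ∪ B' = {2, 3, 4, 5, 6, 7, 8, 9, 10, 11, 12, 13, 14, 15, 16, 17}


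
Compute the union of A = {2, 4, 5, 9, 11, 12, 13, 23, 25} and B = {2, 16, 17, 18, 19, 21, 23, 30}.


A ∪ B = all elements in A or B (or both)
A = {2, 4, 5, 9, 11, 12, 13, 23, 25}
B = {2, 16, 17, 18, 19, 21, 23, 30}
A ∪ B = {2, 4, 5, 9, 11, 12, 13, 16, 17, 18, 19, 21, 23, 25, 30}

A ∪ B = {2, 4, 5, 9, 11, 12, 13, 16, 17, 18, 19, 21, 23, 25, 30}


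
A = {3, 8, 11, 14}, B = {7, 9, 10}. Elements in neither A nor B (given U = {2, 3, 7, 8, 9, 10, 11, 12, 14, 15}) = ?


A = {3, 8, 11, 14}
B = {7, 9, 10}
Region: in neither A nor B (given U = {2, 3, 7, 8, 9, 10, 11, 12, 14, 15})
Elements: {2, 12, 15}

Elements in neither A nor B (given U = {2, 3, 7, 8, 9, 10, 11, 12, 14, 15}): {2, 12, 15}


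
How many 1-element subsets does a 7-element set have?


C(n,k) = n! / (k!(n-k)!)
C(7,1) = 7! / (1!6!)
= 7

C(7,1) = 7


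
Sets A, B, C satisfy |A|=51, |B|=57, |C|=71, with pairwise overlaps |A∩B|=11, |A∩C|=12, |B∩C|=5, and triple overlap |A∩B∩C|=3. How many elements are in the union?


|A∪B∪C| = |A|+|B|+|C| - |A∩B|-|A∩C|-|B∩C| + |A∩B∩C|
= 51+57+71 - 11-12-5 + 3
= 179 - 28 + 3
= 154

|A ∪ B ∪ C| = 154


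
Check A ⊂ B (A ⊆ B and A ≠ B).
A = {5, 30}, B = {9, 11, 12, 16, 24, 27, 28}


A ⊂ B requires: A ⊆ B AND A ≠ B.
A ⊆ B? No
A ⊄ B, so A is not a proper subset.

No, A is not a proper subset of B


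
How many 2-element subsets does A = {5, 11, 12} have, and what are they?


|A| = 3, so A has C(3,2) = 3 subsets of size 2.
Enumerate by choosing 2 elements from A at a time:
{5, 11}, {5, 12}, {11, 12}

2-element subsets (3 total): {5, 11}, {5, 12}, {11, 12}


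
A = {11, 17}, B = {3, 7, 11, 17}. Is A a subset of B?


A ⊆ B means every element of A is in B.
All elements of A are in B.
So A ⊆ B.

Yes, A ⊆ B


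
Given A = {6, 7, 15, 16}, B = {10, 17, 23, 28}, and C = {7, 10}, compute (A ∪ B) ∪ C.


A ∪ B = {6, 7, 10, 15, 16, 17, 23, 28}
(A ∪ B) ∪ C = {6, 7, 10, 15, 16, 17, 23, 28}

A ∪ B ∪ C = {6, 7, 10, 15, 16, 17, 23, 28}


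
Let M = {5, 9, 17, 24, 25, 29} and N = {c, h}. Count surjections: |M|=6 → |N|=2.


n = |M| = 6, k = |N| = 2. Surjections via inclusion-exclusion:
S(n,k) = Σ(-1)^i × C(k,i) × (k-i)^n, i=0 to k
i=0: (-1)^0×C(2,0)×2^6 = 64
i=1: (-1)^1×C(2,1)×1^6 = -2
i=2: (-1)^2×C(2,2)×0^6 = 0
Total = 62

Number of surjections = 62


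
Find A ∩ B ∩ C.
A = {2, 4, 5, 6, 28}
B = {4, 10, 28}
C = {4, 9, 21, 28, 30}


A ∩ B = {4, 28}
(A ∩ B) ∩ C = {4, 28}

A ∩ B ∩ C = {4, 28}


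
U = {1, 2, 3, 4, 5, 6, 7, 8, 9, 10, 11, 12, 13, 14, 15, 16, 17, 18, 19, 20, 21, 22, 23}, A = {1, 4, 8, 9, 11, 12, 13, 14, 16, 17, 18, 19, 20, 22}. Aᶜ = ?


Aᶜ = U \ A = elements in U but not in A
U = {1, 2, 3, 4, 5, 6, 7, 8, 9, 10, 11, 12, 13, 14, 15, 16, 17, 18, 19, 20, 21, 22, 23}
A = {1, 4, 8, 9, 11, 12, 13, 14, 16, 17, 18, 19, 20, 22}
Aᶜ = {2, 3, 5, 6, 7, 10, 15, 21, 23}

Aᶜ = {2, 3, 5, 6, 7, 10, 15, 21, 23}


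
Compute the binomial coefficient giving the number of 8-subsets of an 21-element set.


C(n,k) = n! / (k!(n-k)!)
C(21,8) = 21! / (8!13!)
= 203490

C(21,8) = 203490


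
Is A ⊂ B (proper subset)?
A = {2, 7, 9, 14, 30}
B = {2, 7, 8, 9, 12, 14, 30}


A ⊂ B requires: A ⊆ B AND A ≠ B.
A ⊆ B? Yes
A = B? No
A ⊂ B: Yes (A is a proper subset of B)

Yes, A ⊂ B


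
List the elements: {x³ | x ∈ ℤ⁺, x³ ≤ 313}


Checking each candidate:
Condition: positive perfect cubes ≤ 313
Result = {1, 8, 27, 64, 125, 216}

{1, 8, 27, 64, 125, 216}


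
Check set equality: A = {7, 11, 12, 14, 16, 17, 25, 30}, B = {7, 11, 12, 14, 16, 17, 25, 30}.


Two sets are equal iff they have exactly the same elements.
A = {7, 11, 12, 14, 16, 17, 25, 30}
B = {7, 11, 12, 14, 16, 17, 25, 30}
Same elements → A = B

Yes, A = B


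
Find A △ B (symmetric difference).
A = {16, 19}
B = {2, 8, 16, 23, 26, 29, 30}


A △ B = (A \ B) ∪ (B \ A) = elements in exactly one of A or B
A \ B = {19}
B \ A = {2, 8, 23, 26, 29, 30}
A △ B = {2, 8, 19, 23, 26, 29, 30}

A △ B = {2, 8, 19, 23, 26, 29, 30}


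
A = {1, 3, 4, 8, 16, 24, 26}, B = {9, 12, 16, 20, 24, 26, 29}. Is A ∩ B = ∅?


Disjoint means A ∩ B = ∅.
A ∩ B = {16, 24, 26}
A ∩ B ≠ ∅, so A and B are NOT disjoint.

No, A and B are not disjoint (A ∩ B = {16, 24, 26})


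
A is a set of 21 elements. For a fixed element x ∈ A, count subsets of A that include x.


Subsets of A containing x correspond to subsets of A \ {x}, which has 20 elements.
Count = 2^(n-1) = 2^20
= 1048576

Number of subsets containing x = 1048576


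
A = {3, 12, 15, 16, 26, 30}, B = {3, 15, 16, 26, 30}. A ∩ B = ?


A ∩ B = elements in both A and B
A = {3, 12, 15, 16, 26, 30}
B = {3, 15, 16, 26, 30}
A ∩ B = {3, 15, 16, 26, 30}

A ∩ B = {3, 15, 16, 26, 30}


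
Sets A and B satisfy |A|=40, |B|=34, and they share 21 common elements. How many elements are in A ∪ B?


|A ∪ B| = |A| + |B| - |A ∩ B|
= 40 + 34 - 21
= 53

|A ∪ B| = 53


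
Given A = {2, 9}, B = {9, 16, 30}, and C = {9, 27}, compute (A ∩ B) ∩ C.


A ∩ B = {9}
(A ∩ B) ∩ C = {9}

A ∩ B ∩ C = {9}


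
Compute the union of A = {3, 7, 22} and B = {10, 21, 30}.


A ∪ B = all elements in A or B (or both)
A = {3, 7, 22}
B = {10, 21, 30}
A ∪ B = {3, 7, 10, 21, 22, 30}

A ∪ B = {3, 7, 10, 21, 22, 30}


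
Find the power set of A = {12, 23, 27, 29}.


|A| = 4, so |P(A)| = 2^4 = 16
Enumerate subsets by cardinality (0 to 4):
∅, {12}, {23}, {27}, {29}, {12, 23}, {12, 27}, {12, 29}, {23, 27}, {23, 29}, {27, 29}, {12, 23, 27}, {12, 23, 29}, {12, 27, 29}, {23, 27, 29}, {12, 23, 27, 29}

P(A) has 16 subsets: ∅, {12}, {23}, {27}, {29}, {12, 23}, {12, 27}, {12, 29}, {23, 27}, {23, 29}, {27, 29}, {12, 23, 27}, {12, 23, 29}, {12, 27, 29}, {23, 27, 29}, {12, 23, 27, 29}


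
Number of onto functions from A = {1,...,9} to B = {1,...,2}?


n = |A| = 9, k = |B| = 2. Surjections via inclusion-exclusion:
S(n,k) = Σ(-1)^i × C(k,i) × (k-i)^n, i=0 to k
i=0: (-1)^0×C(2,0)×2^9 = 512
i=1: (-1)^1×C(2,1)×1^9 = -2
i=2: (-1)^2×C(2,2)×0^9 = 0
Total = 510

Number of surjections = 510


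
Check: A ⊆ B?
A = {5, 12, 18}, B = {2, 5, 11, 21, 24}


A ⊆ B means every element of A is in B.
Elements in A not in B: {12, 18}
So A ⊄ B.

No, A ⊄ B


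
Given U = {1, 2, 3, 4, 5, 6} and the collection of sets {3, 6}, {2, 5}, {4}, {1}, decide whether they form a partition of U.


A partition requires: (1) non-empty parts, (2) pairwise disjoint, (3) union = U
Parts: {3, 6}, {2, 5}, {4}, {1}
Union of parts: {1, 2, 3, 4, 5, 6}
U = {1, 2, 3, 4, 5, 6}
All non-empty? True
Pairwise disjoint? True
Covers U? True

Yes, valid partition


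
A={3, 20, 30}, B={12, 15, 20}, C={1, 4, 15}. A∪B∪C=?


A ∪ B = {3, 12, 15, 20, 30}
(A ∪ B) ∪ C = {1, 3, 4, 12, 15, 20, 30}

A ∪ B ∪ C = {1, 3, 4, 12, 15, 20, 30}


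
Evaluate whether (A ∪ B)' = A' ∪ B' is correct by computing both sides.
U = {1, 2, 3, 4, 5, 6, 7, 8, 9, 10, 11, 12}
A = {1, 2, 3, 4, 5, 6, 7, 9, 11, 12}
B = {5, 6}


LHS: A ∪ B = {1, 2, 3, 4, 5, 6, 7, 9, 11, 12}
(A ∪ B)' = U \ (A ∪ B) = {8, 10}
A' = {8, 10}, B' = {1, 2, 3, 4, 7, 8, 9, 10, 11, 12}
Claimed RHS: A' ∪ B' = {1, 2, 3, 4, 7, 8, 9, 10, 11, 12}
Identity is INVALID: LHS = {8, 10} but the RHS claimed here equals {1, 2, 3, 4, 7, 8, 9, 10, 11, 12}. The correct form is (A ∪ B)' = A' ∩ B'.

Identity is invalid: (A ∪ B)' = {8, 10} but A' ∪ B' = {1, 2, 3, 4, 7, 8, 9, 10, 11, 12}. The correct De Morgan law is (A ∪ B)' = A' ∩ B'.


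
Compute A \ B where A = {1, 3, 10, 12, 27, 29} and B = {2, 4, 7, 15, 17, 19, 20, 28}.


A \ B = elements in A but not in B
A = {1, 3, 10, 12, 27, 29}
B = {2, 4, 7, 15, 17, 19, 20, 28}
Remove from A any elements in B
A \ B = {1, 3, 10, 12, 27, 29}

A \ B = {1, 3, 10, 12, 27, 29}


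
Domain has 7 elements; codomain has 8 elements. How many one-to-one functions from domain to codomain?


An injection sends each of |A| = 7 inputs to a distinct output in B.
# injections = |B|·(|B|-1)·…·(|B|-|A|+1) = 8! / (8 - 7)!
= 8 × 7 × 6 × 5 × 4 × 3 × 2
= 40320

Number of injections = 40320


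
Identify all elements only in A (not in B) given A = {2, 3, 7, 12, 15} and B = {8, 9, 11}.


A = {2, 3, 7, 12, 15}
B = {8, 9, 11}
Region: only in A (not in B)
Elements: {2, 3, 7, 12, 15}

Elements only in A (not in B): {2, 3, 7, 12, 15}


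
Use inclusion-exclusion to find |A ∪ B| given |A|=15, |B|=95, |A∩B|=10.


|A ∪ B| = |A| + |B| - |A ∩ B|
= 15 + 95 - 10
= 100

|A ∪ B| = 100


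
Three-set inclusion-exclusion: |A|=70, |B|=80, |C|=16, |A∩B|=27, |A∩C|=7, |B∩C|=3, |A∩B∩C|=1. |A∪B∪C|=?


|A∪B∪C| = |A|+|B|+|C| - |A∩B|-|A∩C|-|B∩C| + |A∩B∩C|
= 70+80+16 - 27-7-3 + 1
= 166 - 37 + 1
= 130

|A ∪ B ∪ C| = 130


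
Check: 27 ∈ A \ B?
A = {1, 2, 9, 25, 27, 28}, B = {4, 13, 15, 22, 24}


A = {1, 2, 9, 25, 27, 28}, B = {4, 13, 15, 22, 24}
A \ B = elements in A but not in B
A \ B = {1, 2, 9, 25, 27, 28}
Checking if 27 ∈ A \ B
27 is in A \ B → True

27 ∈ A \ B


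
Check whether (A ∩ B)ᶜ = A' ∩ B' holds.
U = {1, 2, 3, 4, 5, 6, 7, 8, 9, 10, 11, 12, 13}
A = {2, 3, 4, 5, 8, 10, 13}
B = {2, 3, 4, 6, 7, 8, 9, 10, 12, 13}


LHS: A ∩ B = {2, 3, 4, 8, 10, 13}
(A ∩ B)' = U \ (A ∩ B) = {1, 5, 6, 7, 9, 11, 12}
A' = {1, 6, 7, 9, 11, 12}, B' = {1, 5, 11}
Claimed RHS: A' ∩ B' = {1, 11}
Identity is INVALID: LHS = {1, 5, 6, 7, 9, 11, 12} but the RHS claimed here equals {1, 11}. The correct form is (A ∩ B)' = A' ∪ B'.

Identity is invalid: (A ∩ B)' = {1, 5, 6, 7, 9, 11, 12} but A' ∩ B' = {1, 11}. The correct De Morgan law is (A ∩ B)' = A' ∪ B'.


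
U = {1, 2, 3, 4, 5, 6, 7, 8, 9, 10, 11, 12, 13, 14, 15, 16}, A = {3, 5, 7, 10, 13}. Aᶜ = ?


Aᶜ = U \ A = elements in U but not in A
U = {1, 2, 3, 4, 5, 6, 7, 8, 9, 10, 11, 12, 13, 14, 15, 16}
A = {3, 5, 7, 10, 13}
Aᶜ = {1, 2, 4, 6, 8, 9, 11, 12, 14, 15, 16}

Aᶜ = {1, 2, 4, 6, 8, 9, 11, 12, 14, 15, 16}


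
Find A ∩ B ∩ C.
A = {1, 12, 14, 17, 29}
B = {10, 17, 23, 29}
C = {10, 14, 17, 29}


A ∩ B = {17, 29}
(A ∩ B) ∩ C = {17, 29}

A ∩ B ∩ C = {17, 29}


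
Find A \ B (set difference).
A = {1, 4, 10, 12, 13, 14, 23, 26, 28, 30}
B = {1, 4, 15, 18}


A \ B = elements in A but not in B
A = {1, 4, 10, 12, 13, 14, 23, 26, 28, 30}
B = {1, 4, 15, 18}
Remove from A any elements in B
A \ B = {10, 12, 13, 14, 23, 26, 28, 30}

A \ B = {10, 12, 13, 14, 23, 26, 28, 30}


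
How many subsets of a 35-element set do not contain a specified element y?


Subsets of A avoiding y are subsets of A \ {y}, which has 34 elements.
Count = 2^(n-1) = 2^34
= 17179869184

Number of subsets avoiding y = 17179869184


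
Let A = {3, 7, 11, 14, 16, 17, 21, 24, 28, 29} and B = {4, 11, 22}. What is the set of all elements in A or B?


A ∪ B = all elements in A or B (or both)
A = {3, 7, 11, 14, 16, 17, 21, 24, 28, 29}
B = {4, 11, 22}
A ∪ B = {3, 4, 7, 11, 14, 16, 17, 21, 22, 24, 28, 29}

A ∪ B = {3, 4, 7, 11, 14, 16, 17, 21, 22, 24, 28, 29}


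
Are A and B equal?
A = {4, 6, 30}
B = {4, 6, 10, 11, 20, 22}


Two sets are equal iff they have exactly the same elements.
A = {4, 6, 30}
B = {4, 6, 10, 11, 20, 22}
Differences: {10, 11, 20, 22, 30}
A ≠ B

No, A ≠ B


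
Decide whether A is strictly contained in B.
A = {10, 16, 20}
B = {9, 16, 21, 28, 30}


A ⊂ B requires: A ⊆ B AND A ≠ B.
A ⊆ B? No
A ⊄ B, so A is not a proper subset.

No, A is not a proper subset of B


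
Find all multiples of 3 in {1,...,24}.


Checking each candidate:
Condition: multiples of 3 in {1,...,24}
Result = {3, 6, 9, 12, 15, 18, 21, 24}

{3, 6, 9, 12, 15, 18, 21, 24}


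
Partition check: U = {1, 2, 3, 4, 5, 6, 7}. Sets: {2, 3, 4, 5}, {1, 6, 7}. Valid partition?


A partition requires: (1) non-empty parts, (2) pairwise disjoint, (3) union = U
Parts: {2, 3, 4, 5}, {1, 6, 7}
Union of parts: {1, 2, 3, 4, 5, 6, 7}
U = {1, 2, 3, 4, 5, 6, 7}
All non-empty? True
Pairwise disjoint? True
Covers U? True

Yes, valid partition


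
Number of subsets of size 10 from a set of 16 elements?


C(n,k) = n! / (k!(n-k)!)
C(16,10) = 16! / (10!6!)
= 8008

C(16,10) = 8008


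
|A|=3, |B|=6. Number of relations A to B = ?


A relation from A to B is any subset of A × B.
|A × B| = 3 × 6 = 18
# relations = 2^|A × B| = 2^18 = 262144

Number of relations = 262144


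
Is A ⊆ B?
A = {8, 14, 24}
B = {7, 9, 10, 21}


A ⊆ B means every element of A is in B.
Elements in A not in B: {8, 14, 24}
So A ⊄ B.

No, A ⊄ B


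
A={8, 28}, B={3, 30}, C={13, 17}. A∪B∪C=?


A ∪ B = {3, 8, 28, 30}
(A ∪ B) ∪ C = {3, 8, 13, 17, 28, 30}

A ∪ B ∪ C = {3, 8, 13, 17, 28, 30}


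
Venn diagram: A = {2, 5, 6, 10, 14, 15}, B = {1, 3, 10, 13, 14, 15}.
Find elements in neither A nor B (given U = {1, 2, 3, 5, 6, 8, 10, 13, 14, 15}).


A = {2, 5, 6, 10, 14, 15}
B = {1, 3, 10, 13, 14, 15}
Region: in neither A nor B (given U = {1, 2, 3, 5, 6, 8, 10, 13, 14, 15})
Elements: {8}

Elements in neither A nor B (given U = {1, 2, 3, 5, 6, 8, 10, 13, 14, 15}): {8}


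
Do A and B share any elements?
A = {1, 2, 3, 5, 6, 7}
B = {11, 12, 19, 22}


Disjoint means A ∩ B = ∅.
A ∩ B = ∅
A ∩ B = ∅, so A and B are disjoint.

No — A and B share no elements (A ∩ B = ∅), so they are disjoint


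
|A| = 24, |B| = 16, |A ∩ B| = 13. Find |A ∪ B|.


|A ∪ B| = |A| + |B| - |A ∩ B|
= 24 + 16 - 13
= 27

|A ∪ B| = 27


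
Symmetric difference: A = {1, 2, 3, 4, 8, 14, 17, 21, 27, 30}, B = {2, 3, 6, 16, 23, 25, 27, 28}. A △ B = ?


A △ B = (A \ B) ∪ (B \ A) = elements in exactly one of A or B
A \ B = {1, 4, 8, 14, 17, 21, 30}
B \ A = {6, 16, 23, 25, 28}
A △ B = {1, 4, 6, 8, 14, 16, 17, 21, 23, 25, 28, 30}

A △ B = {1, 4, 6, 8, 14, 16, 17, 21, 23, 25, 28, 30}


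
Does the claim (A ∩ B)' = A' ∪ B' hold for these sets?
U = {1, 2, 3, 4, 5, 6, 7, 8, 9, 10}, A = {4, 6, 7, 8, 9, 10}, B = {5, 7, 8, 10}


LHS: A ∩ B = {7, 8, 10}
(A ∩ B)' = U \ (A ∩ B) = {1, 2, 3, 4, 5, 6, 9}
A' = {1, 2, 3, 5}, B' = {1, 2, 3, 4, 6, 9}
Claimed RHS: A' ∪ B' = {1, 2, 3, 4, 5, 6, 9}
Identity is VALID: LHS = RHS = {1, 2, 3, 4, 5, 6, 9} ✓

Identity is valid. (A ∩ B)' = A' ∪ B' = {1, 2, 3, 4, 5, 6, 9}


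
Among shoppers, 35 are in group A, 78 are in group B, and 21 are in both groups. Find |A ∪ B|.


|A ∪ B| = |A| + |B| - |A ∩ B|
= 35 + 78 - 21
= 92

|A ∪ B| = 92


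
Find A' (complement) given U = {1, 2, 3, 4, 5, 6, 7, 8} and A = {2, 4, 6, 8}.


Aᶜ = U \ A = elements in U but not in A
U = {1, 2, 3, 4, 5, 6, 7, 8}
A = {2, 4, 6, 8}
Aᶜ = {1, 3, 5, 7}

Aᶜ = {1, 3, 5, 7}


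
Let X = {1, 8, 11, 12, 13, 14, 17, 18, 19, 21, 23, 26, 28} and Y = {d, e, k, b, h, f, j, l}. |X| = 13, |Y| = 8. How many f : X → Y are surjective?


n = |X| = 13, k = |Y| = 8. Surjections via inclusion-exclusion:
S(n,k) = Σ(-1)^i × C(k,i) × (k-i)^n, i=0 to k
i=0: (-1)^0×C(8,0)×8^13 = 549755813888
i=1: (-1)^1×C(8,1)×7^13 = -775112083256
i=2: (-1)^2×C(8,2)×6^13 = 365699432448
i=3: (-1)^3×C(8,3)×5^13 = -68359375000
i=4: (-1)^4×C(8,4)×4^13 = 4697620480
i=5: (-1)^5×C(8,5)×3^13 = -89282088
i=6: (-1)^6×C(8,6)×2^13 = 229376
i=7: (-1)^7×C(8,7)×1^13 = -8
i=8: (-1)^8×C(8,8)×0^13 = 0
Total = 76592355840

Number of surjections = 76592355840


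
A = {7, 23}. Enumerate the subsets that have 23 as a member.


A subset of A contains 23 iff the remaining 1 elements form any subset of A \ {23}.
Count: 2^(n-1) = 2^1 = 2
Subsets containing 23: {23}, {7, 23}

Subsets containing 23 (2 total): {23}, {7, 23}


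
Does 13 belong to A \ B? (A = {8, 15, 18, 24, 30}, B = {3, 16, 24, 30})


A = {8, 15, 18, 24, 30}, B = {3, 16, 24, 30}
A \ B = elements in A but not in B
A \ B = {8, 15, 18}
Checking if 13 ∈ A \ B
13 is not in A \ B → False

13 ∉ A \ B


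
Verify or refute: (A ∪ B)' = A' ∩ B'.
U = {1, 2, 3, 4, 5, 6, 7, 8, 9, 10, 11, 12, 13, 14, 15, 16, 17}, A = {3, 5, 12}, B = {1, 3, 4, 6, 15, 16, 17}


LHS: A ∪ B = {1, 3, 4, 5, 6, 12, 15, 16, 17}
(A ∪ B)' = U \ (A ∪ B) = {2, 7, 8, 9, 10, 11, 13, 14}
A' = {1, 2, 4, 6, 7, 8, 9, 10, 11, 13, 14, 15, 16, 17}, B' = {2, 5, 7, 8, 9, 10, 11, 12, 13, 14}
Claimed RHS: A' ∩ B' = {2, 7, 8, 9, 10, 11, 13, 14}
Identity is VALID: LHS = RHS = {2, 7, 8, 9, 10, 11, 13, 14} ✓

Identity is valid. (A ∪ B)' = A' ∩ B' = {2, 7, 8, 9, 10, 11, 13, 14}


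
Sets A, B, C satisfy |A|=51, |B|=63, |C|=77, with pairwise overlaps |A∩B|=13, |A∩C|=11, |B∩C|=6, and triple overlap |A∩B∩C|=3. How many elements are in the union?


|A∪B∪C| = |A|+|B|+|C| - |A∩B|-|A∩C|-|B∩C| + |A∩B∩C|
= 51+63+77 - 13-11-6 + 3
= 191 - 30 + 3
= 164

|A ∪ B ∪ C| = 164


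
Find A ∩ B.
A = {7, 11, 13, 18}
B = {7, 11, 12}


A ∩ B = elements in both A and B
A = {7, 11, 13, 18}
B = {7, 11, 12}
A ∩ B = {7, 11}

A ∩ B = {7, 11}


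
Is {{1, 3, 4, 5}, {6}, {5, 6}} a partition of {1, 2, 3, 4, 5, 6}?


A partition requires: (1) non-empty parts, (2) pairwise disjoint, (3) union = U
Parts: {1, 3, 4, 5}, {6}, {5, 6}
Union of parts: {1, 3, 4, 5, 6}
U = {1, 2, 3, 4, 5, 6}
All non-empty? True
Pairwise disjoint? False
Covers U? False

No, not a valid partition


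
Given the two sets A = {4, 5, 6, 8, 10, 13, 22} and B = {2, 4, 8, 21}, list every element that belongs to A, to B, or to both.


A ∪ B = all elements in A or B (or both)
A = {4, 5, 6, 8, 10, 13, 22}
B = {2, 4, 8, 21}
A ∪ B = {2, 4, 5, 6, 8, 10, 13, 21, 22}

A ∪ B = {2, 4, 5, 6, 8, 10, 13, 21, 22}


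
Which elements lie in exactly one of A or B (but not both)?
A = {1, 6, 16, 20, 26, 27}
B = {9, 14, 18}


A △ B = (A \ B) ∪ (B \ A) = elements in exactly one of A or B
A \ B = {1, 6, 16, 20, 26, 27}
B \ A = {9, 14, 18}
A △ B = {1, 6, 9, 14, 16, 18, 20, 26, 27}

A △ B = {1, 6, 9, 14, 16, 18, 20, 26, 27}


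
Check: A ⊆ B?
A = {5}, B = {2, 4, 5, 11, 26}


A ⊆ B means every element of A is in B.
All elements of A are in B.
So A ⊆ B.

Yes, A ⊆ B


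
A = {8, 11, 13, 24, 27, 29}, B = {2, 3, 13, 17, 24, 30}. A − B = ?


A \ B = elements in A but not in B
A = {8, 11, 13, 24, 27, 29}
B = {2, 3, 13, 17, 24, 30}
Remove from A any elements in B
A \ B = {8, 11, 27, 29}

A \ B = {8, 11, 27, 29}


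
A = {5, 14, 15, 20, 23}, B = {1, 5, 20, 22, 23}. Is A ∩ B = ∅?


Disjoint means A ∩ B = ∅.
A ∩ B = {5, 20, 23}
A ∩ B ≠ ∅, so A and B are NOT disjoint.

No, A and B are not disjoint (A ∩ B = {5, 20, 23})


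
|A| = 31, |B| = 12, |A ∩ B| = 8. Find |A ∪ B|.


|A ∪ B| = |A| + |B| - |A ∩ B|
= 31 + 12 - 8
= 35

|A ∪ B| = 35


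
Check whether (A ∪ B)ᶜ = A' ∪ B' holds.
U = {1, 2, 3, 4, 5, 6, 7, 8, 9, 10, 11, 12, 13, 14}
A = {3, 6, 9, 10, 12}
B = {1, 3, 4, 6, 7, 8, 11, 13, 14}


LHS: A ∪ B = {1, 3, 4, 6, 7, 8, 9, 10, 11, 12, 13, 14}
(A ∪ B)' = U \ (A ∪ B) = {2, 5}
A' = {1, 2, 4, 5, 7, 8, 11, 13, 14}, B' = {2, 5, 9, 10, 12}
Claimed RHS: A' ∪ B' = {1, 2, 4, 5, 7, 8, 9, 10, 11, 12, 13, 14}
Identity is INVALID: LHS = {2, 5} but the RHS claimed here equals {1, 2, 4, 5, 7, 8, 9, 10, 11, 12, 13, 14}. The correct form is (A ∪ B)' = A' ∩ B'.

Identity is invalid: (A ∪ B)' = {2, 5} but A' ∪ B' = {1, 2, 4, 5, 7, 8, 9, 10, 11, 12, 13, 14}. The correct De Morgan law is (A ∪ B)' = A' ∩ B'.


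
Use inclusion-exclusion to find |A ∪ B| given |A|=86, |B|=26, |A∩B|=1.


|A ∪ B| = |A| + |B| - |A ∩ B|
= 86 + 26 - 1
= 111

|A ∪ B| = 111


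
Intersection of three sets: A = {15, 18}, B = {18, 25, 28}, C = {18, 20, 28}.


A ∩ B = {18}
(A ∩ B) ∩ C = {18}

A ∩ B ∩ C = {18}


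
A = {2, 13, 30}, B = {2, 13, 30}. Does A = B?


Two sets are equal iff they have exactly the same elements.
A = {2, 13, 30}
B = {2, 13, 30}
Same elements → A = B

Yes, A = B


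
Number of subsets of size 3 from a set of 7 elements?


C(n,k) = n! / (k!(n-k)!)
C(7,3) = 7! / (3!4!)
= 35

C(7,3) = 35


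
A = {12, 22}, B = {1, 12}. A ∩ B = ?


A ∩ B = elements in both A and B
A = {12, 22}
B = {1, 12}
A ∩ B = {12}

A ∩ B = {12}


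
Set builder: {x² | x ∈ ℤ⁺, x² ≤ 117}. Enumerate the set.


Checking each candidate:
Condition: positive perfect squares ≤ 117
Result = {1, 4, 9, 16, 25, 36, 49, 64, 81, 100}

{1, 4, 9, 16, 25, 36, 49, 64, 81, 100}


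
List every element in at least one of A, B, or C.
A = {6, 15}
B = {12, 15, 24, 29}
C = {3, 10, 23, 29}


A ∪ B = {6, 12, 15, 24, 29}
(A ∪ B) ∪ C = {3, 6, 10, 12, 15, 23, 24, 29}

A ∪ B ∪ C = {3, 6, 10, 12, 15, 23, 24, 29}


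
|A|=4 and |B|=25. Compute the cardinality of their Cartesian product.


|A × B| = |A| × |B|
= 4 × 25
= 100

|A × B| = 100


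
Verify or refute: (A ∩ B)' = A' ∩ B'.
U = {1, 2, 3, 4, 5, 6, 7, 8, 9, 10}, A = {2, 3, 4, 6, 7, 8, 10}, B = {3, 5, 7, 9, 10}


LHS: A ∩ B = {3, 7, 10}
(A ∩ B)' = U \ (A ∩ B) = {1, 2, 4, 5, 6, 8, 9}
A' = {1, 5, 9}, B' = {1, 2, 4, 6, 8}
Claimed RHS: A' ∩ B' = {1}
Identity is INVALID: LHS = {1, 2, 4, 5, 6, 8, 9} but the RHS claimed here equals {1}. The correct form is (A ∩ B)' = A' ∪ B'.

Identity is invalid: (A ∩ B)' = {1, 2, 4, 5, 6, 8, 9} but A' ∩ B' = {1}. The correct De Morgan law is (A ∩ B)' = A' ∪ B'.


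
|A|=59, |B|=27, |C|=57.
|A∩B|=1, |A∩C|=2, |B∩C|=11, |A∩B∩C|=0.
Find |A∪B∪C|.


|A∪B∪C| = |A|+|B|+|C| - |A∩B|-|A∩C|-|B∩C| + |A∩B∩C|
= 59+27+57 - 1-2-11 + 0
= 143 - 14 + 0
= 129

|A ∪ B ∪ C| = 129


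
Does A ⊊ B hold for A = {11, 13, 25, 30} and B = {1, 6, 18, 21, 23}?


A ⊂ B requires: A ⊆ B AND A ≠ B.
A ⊆ B? No
A ⊄ B, so A is not a proper subset.

No, A is not a proper subset of B


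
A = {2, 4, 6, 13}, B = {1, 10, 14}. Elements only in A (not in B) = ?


A = {2, 4, 6, 13}
B = {1, 10, 14}
Region: only in A (not in B)
Elements: {2, 4, 6, 13}

Elements only in A (not in B): {2, 4, 6, 13}


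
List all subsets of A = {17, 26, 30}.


|A| = 3, so |P(A)| = 2^3 = 8
Enumerate subsets by cardinality (0 to 3):
∅, {17}, {26}, {30}, {17, 26}, {17, 30}, {26, 30}, {17, 26, 30}

P(A) has 8 subsets: ∅, {17}, {26}, {30}, {17, 26}, {17, 30}, {26, 30}, {17, 26, 30}


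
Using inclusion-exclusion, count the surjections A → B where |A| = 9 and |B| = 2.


n = |A| = 9, k = |B| = 2. Surjections via inclusion-exclusion:
S(n,k) = Σ(-1)^i × C(k,i) × (k-i)^n, i=0 to k
i=0: (-1)^0×C(2,0)×2^9 = 512
i=1: (-1)^1×C(2,1)×1^9 = -2
i=2: (-1)^2×C(2,2)×0^9 = 0
Total = 510

Number of surjections = 510


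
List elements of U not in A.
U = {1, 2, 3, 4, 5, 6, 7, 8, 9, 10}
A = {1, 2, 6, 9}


Aᶜ = U \ A = elements in U but not in A
U = {1, 2, 3, 4, 5, 6, 7, 8, 9, 10}
A = {1, 2, 6, 9}
Aᶜ = {3, 4, 5, 7, 8, 10}

Aᶜ = {3, 4, 5, 7, 8, 10}


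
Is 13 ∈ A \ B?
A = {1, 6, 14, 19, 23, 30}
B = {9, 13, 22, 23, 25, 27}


A = {1, 6, 14, 19, 23, 30}, B = {9, 13, 22, 23, 25, 27}
A \ B = elements in A but not in B
A \ B = {1, 6, 14, 19, 30}
Checking if 13 ∈ A \ B
13 is not in A \ B → False

13 ∉ A \ B
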